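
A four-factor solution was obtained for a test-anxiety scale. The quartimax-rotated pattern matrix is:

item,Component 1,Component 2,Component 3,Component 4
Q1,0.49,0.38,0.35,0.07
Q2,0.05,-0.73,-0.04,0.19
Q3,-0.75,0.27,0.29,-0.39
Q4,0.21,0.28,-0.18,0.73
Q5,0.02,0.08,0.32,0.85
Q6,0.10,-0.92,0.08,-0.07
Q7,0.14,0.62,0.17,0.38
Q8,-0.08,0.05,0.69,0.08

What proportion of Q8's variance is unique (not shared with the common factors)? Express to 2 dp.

h² = (-0.08)² + 0.05² + 0.69² + 0.08² = 0.0064 + 0.0025 + 0.4761 + 0.0064 = 0.4914
Uniqueness u² = 1 − h² = 1 − 0.4914 = 0.5086

0.51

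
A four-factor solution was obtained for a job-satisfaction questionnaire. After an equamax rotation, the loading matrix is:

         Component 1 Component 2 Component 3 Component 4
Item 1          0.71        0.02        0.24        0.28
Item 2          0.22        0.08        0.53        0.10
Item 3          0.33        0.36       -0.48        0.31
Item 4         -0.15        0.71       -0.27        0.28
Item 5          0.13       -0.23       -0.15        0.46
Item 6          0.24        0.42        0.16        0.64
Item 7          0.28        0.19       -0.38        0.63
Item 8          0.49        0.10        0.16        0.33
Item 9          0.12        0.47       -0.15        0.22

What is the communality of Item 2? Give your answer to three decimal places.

0.346

h² = 0.22² + 0.08² + 0.53² + 0.10² = 0.0484 + 0.0064 + 0.2809 + 0.0100 = 0.3457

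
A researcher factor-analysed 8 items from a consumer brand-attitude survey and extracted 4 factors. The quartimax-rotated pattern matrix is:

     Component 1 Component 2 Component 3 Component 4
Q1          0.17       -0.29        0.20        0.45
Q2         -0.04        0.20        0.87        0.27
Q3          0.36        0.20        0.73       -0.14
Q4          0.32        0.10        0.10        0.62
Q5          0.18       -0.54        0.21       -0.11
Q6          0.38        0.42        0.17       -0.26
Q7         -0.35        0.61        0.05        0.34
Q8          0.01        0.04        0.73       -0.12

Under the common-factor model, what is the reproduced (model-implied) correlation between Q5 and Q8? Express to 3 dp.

r̂ = Σ λ_i·λ_j across factors = (0.18)(0.01) + (-0.54)(0.04) + (0.21)(0.73) + (-0.11)(-0.12)
  = +0.0018 -0.0216 +0.1533 +0.0132 = 0.1467

0.147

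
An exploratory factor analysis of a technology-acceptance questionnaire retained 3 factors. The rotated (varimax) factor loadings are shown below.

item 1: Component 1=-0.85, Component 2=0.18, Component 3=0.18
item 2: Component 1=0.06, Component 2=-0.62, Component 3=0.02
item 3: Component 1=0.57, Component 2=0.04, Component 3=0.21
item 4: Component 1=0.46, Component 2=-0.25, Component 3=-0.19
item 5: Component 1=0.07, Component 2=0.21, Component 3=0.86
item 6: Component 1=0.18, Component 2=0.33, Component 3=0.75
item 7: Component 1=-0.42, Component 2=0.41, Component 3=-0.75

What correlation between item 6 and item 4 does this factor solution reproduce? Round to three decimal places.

-0.142

r̂ = Σ λ_i·λ_j across factors = (0.18)(0.46) + (0.33)(-0.25) + (0.75)(-0.19)
  = +0.0828 -0.0825 -0.1425 = -0.1422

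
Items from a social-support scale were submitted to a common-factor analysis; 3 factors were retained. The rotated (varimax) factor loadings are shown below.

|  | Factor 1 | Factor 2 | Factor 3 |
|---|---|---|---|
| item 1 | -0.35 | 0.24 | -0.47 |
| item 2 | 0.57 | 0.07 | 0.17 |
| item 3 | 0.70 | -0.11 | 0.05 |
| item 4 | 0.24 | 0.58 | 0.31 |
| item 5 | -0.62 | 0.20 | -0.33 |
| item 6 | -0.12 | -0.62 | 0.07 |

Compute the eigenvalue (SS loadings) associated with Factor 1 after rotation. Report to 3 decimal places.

SS loadings for Factor 1 = (-0.35)² + 0.57² + 0.70² + 0.24² + (-0.62)² + (-0.12)² = 0.1225 + 0.3249 + 0.4900 + 0.0576 + 0.3844 + 0.0144 = 1.3938

1.394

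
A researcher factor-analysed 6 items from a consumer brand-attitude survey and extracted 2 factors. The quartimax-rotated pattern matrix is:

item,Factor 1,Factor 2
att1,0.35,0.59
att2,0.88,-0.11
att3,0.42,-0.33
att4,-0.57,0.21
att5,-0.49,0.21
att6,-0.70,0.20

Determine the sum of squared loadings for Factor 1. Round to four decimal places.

SS loadings for Factor 1 = 0.35² + 0.88² + 0.42² + (-0.57)² + (-0.49)² + (-0.70)² = 0.1225 + 0.7744 + 0.1764 + 0.3249 + 0.2401 + 0.4900 = 2.1283

2.1283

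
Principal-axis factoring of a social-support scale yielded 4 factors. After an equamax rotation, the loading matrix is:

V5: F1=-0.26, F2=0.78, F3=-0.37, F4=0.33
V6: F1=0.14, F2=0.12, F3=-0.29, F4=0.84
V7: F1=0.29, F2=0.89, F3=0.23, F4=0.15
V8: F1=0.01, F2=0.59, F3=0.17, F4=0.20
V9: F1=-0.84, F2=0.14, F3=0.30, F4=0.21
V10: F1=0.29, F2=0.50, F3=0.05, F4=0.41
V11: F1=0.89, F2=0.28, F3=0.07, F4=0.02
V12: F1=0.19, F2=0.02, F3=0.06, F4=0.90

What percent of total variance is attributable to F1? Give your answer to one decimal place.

SS loadings for F1 = (-0.26)² + 0.14² + 0.29² + 0.01² + (-0.84)² + 0.29² + 0.89² + 0.19² = 1.7893
With 8 standardized items, total variance = 8. Proportion = 1.7893/8 = 0.2237 → 22.37%.

22.4%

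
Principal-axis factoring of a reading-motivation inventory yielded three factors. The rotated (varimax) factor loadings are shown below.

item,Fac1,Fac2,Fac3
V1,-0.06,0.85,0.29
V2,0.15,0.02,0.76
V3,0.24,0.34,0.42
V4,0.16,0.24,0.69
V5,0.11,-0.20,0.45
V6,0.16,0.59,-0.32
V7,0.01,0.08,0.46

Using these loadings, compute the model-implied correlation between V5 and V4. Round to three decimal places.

r̂ = Σ λ_i·λ_j across factors = (0.11)(0.16) + (-0.20)(0.24) + (0.45)(0.69)
  = +0.0176 -0.0480 +0.3105 = 0.2801

0.280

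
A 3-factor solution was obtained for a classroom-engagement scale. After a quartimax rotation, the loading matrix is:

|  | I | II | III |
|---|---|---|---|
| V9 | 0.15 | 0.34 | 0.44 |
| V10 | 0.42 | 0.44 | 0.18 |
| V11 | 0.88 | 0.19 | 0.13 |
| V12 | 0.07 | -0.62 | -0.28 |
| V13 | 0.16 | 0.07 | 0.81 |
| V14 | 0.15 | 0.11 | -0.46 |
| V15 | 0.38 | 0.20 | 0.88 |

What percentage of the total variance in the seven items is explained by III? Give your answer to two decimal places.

SS loadings for III = 0.44² + 0.18² + 0.13² + (-0.28)² + 0.81² + (-0.46)² + 0.88² = 1.9634
With 7 standardized items, total variance = 7. Proportion = 1.9634/7 = 0.2805 → 28.05%.

28.05%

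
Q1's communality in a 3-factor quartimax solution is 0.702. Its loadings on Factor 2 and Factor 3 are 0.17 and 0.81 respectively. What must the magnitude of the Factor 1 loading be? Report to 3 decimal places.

0.130

Under orthogonal rotation h² = Σλ², so λ_Factor 1² = h² − (0.6850) = 0.702 − 0.6850 = 0.0170.
|λ| = √0.0170 = 0.1304.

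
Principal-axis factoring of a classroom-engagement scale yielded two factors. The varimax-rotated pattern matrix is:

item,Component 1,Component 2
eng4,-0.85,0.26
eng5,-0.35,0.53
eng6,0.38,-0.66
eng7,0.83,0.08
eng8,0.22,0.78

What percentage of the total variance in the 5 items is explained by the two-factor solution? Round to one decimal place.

62.5%

SS loadings by factor: 1.7267, 1.3989; total = 3.1256.
Total variance with 5 standardized items is 5, so the solution explains 3.1256/5 = 0.6251 = 62.51%.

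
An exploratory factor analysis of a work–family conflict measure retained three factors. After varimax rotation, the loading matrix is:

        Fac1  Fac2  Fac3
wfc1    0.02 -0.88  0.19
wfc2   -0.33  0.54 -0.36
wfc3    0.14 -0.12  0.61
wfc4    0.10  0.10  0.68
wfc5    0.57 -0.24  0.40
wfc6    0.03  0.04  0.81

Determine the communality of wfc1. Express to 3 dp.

0.811

h² = 0.02² + (-0.88)² + 0.19² = 0.0004 + 0.7744 + 0.0361 = 0.8109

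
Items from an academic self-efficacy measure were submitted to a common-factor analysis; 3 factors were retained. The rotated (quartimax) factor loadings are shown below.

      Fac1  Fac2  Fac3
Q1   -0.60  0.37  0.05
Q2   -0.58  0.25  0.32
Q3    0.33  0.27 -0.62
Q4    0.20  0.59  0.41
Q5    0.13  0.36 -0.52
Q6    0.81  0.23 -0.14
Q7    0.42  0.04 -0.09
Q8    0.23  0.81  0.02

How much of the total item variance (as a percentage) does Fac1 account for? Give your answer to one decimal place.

21.8%

SS loadings for Fac1 = (-0.60)² + (-0.58)² + 0.33² + 0.20² + 0.13² + 0.81² + 0.42² + 0.23² = 1.7476
With 8 standardized items, total variance = 8. Proportion = 1.7476/8 = 0.2185 → 21.84%.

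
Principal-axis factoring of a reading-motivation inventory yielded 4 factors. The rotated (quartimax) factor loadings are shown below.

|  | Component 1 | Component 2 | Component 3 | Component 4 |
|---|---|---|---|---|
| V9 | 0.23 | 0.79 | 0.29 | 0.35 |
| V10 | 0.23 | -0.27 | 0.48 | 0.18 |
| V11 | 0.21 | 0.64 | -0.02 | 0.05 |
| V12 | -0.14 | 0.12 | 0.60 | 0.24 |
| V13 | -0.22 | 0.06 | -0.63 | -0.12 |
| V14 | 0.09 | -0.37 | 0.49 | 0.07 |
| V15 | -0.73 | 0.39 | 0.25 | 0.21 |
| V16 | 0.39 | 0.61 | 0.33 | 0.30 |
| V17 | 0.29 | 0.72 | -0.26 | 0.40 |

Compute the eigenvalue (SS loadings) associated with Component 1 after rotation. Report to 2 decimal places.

SS loadings for Component 1 = 0.23² + 0.23² + 0.21² + (-0.14)² + (-0.22)² + 0.09² + (-0.73)² + 0.39² + 0.29² = 0.0529 + 0.0529 + 0.0441 + 0.0196 + 0.0484 + 0.0081 + 0.5329 + 0.1521 + 0.0841 = 0.9951

1.00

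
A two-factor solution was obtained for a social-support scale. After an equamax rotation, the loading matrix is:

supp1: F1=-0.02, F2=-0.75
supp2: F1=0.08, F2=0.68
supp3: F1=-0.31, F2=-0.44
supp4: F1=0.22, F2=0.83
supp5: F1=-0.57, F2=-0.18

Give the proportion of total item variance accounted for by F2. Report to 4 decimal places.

SS loadings for F2 = (-0.75)² + 0.68² + (-0.44)² + 0.83² + (-0.18)² = 1.9398
Proportion of variance = 1.9398 / 5 = 0.3880.

0.3880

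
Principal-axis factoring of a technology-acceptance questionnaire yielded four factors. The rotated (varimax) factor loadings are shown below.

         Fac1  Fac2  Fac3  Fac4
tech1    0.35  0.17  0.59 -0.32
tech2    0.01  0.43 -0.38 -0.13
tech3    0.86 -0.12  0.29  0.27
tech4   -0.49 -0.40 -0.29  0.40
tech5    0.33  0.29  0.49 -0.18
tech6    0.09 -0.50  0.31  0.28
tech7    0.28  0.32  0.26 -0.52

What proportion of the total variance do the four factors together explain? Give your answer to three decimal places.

SS loadings by factor: 1.2977, 0.8247, 1.0645, 0.7334; total = 3.9203.
Total variance with 7 standardized items is 7, so the solution explains 3.9203/7 = 0.5600.

0.560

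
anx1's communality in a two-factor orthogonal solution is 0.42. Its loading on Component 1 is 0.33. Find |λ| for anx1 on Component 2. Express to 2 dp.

Under orthogonal rotation h² = Σλ², so λ_Component 2² = h² − (0.1089) = 0.42 − 0.1089 = 0.3111.
|λ| = √0.3111 = 0.5578.

0.56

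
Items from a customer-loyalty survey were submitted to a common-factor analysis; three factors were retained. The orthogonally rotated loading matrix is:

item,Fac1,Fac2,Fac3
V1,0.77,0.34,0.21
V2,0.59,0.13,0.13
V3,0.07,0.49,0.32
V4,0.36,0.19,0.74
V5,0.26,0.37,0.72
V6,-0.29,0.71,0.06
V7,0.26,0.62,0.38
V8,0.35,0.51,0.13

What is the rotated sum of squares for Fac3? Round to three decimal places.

SS loadings for Fac3 = 0.21² + 0.13² + 0.32² + 0.74² + 0.72² + 0.06² + 0.38² + 0.13² = 0.0441 + 0.0169 + 0.1024 + 0.5476 + 0.5184 + 0.0036 + 0.1444 + 0.0169 = 1.3943

1.394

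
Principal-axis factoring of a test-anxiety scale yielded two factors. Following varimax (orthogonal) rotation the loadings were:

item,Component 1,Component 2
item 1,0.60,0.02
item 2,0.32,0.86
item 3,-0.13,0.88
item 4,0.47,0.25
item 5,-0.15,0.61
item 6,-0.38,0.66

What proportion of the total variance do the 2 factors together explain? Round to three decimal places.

0.542

SS loadings by factor: 0.8671, 2.3846; total = 3.2517.
Total variance with 6 standardized items is 6, so the solution explains 3.2517/6 = 0.5420.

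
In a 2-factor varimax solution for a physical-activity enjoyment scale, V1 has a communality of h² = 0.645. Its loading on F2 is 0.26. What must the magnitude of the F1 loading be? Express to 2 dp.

0.76

Under orthogonal rotation h² = Σλ², so λ_F1² = h² − (0.0676) = 0.645 − 0.0676 = 0.5774.
|λ| = √0.5774 = 0.7599.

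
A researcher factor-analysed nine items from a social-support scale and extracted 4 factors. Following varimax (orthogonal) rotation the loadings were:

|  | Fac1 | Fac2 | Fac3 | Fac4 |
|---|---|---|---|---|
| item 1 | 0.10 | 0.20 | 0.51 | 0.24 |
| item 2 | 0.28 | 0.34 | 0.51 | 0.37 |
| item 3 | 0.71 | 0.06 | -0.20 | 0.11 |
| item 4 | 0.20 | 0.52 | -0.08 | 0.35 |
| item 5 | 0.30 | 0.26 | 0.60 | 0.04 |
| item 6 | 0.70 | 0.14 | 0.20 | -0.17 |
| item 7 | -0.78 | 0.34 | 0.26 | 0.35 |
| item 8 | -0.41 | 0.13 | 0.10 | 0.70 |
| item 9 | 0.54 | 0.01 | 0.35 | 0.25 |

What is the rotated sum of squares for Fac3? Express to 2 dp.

1.17

SS loadings for Fac3 = 0.51² + 0.51² + (-0.20)² + (-0.08)² + 0.60² + 0.20² + 0.26² + 0.10² + 0.35² = 0.2601 + 0.2601 + 0.0400 + 0.0064 + 0.3600 + 0.0400 + 0.0676 + 0.0100 + 0.1225 = 1.1667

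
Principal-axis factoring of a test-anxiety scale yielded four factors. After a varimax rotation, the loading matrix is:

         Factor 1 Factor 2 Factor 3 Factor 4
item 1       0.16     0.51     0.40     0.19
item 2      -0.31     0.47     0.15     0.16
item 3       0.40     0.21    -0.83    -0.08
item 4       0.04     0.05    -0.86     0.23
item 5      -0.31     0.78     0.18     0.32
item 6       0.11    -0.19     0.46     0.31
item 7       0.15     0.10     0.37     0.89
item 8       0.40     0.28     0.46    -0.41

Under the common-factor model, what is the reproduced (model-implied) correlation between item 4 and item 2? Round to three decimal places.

r̂ = Σ λ_i·λ_j across factors = (0.04)(-0.31) + (0.05)(0.47) + (-0.86)(0.15) + (0.23)(0.16)
  = -0.0124 +0.0235 -0.1290 +0.0368 = -0.0811

-0.081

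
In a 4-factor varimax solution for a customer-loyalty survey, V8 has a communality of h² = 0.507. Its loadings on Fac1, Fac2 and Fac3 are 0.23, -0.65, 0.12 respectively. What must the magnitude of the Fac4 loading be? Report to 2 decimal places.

Under orthogonal rotation h² = Σλ², so λ_Fac4² = h² − (0.4898) = 0.507 − 0.4898 = 0.0172.
|λ| = √0.0172 = 0.1311.

0.13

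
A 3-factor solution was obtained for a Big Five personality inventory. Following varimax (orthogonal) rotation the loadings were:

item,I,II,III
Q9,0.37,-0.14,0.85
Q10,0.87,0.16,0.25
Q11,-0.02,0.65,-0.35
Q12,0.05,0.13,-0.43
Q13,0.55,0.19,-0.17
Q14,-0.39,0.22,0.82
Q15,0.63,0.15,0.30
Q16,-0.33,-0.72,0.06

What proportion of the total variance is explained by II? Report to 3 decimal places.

SS loadings for II = (-0.14)² + 0.16² + 0.65² + 0.13² + 0.19² + 0.22² + 0.15² + (-0.72)² = 1.1100
Proportion of variance = 1.1100 / 8 = 0.1388.

0.139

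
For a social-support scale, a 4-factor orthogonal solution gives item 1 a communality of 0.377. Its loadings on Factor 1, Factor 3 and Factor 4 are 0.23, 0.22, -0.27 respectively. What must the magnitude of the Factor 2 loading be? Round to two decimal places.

0.45

Under orthogonal rotation h² = Σλ², so λ_Factor 2² = h² − (0.1742) = 0.377 − 0.1742 = 0.2028.
|λ| = √0.2028 = 0.4503.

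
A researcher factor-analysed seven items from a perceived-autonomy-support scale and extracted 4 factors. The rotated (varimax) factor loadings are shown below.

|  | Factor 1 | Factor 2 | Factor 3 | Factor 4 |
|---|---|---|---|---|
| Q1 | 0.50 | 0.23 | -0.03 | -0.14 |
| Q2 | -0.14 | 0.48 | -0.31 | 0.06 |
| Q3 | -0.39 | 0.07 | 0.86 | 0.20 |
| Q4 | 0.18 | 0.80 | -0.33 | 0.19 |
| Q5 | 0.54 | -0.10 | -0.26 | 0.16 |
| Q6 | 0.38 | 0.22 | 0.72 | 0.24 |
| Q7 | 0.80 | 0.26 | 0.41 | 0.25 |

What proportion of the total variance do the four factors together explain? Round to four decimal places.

0.6470

SS loadings by factor: 1.5301, 1.0542, 1.6996, 0.2450; total = 4.5289.
Total variance with 7 standardized items is 7, so the solution explains 4.5289/7 = 0.6470.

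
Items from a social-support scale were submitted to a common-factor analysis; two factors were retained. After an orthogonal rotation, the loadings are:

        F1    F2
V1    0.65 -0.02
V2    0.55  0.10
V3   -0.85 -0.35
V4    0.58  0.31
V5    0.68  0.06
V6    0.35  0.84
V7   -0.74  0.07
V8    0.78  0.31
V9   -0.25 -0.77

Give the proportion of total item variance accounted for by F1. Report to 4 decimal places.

SS loadings for F1 = 0.65² + 0.55² + (-0.85)² + 0.58² + 0.68² + 0.35² + (-0.74)² + 0.78² + (-0.25)² = 3.5873
Proportion of variance = 3.5873 / 9 = 0.3986.

0.3986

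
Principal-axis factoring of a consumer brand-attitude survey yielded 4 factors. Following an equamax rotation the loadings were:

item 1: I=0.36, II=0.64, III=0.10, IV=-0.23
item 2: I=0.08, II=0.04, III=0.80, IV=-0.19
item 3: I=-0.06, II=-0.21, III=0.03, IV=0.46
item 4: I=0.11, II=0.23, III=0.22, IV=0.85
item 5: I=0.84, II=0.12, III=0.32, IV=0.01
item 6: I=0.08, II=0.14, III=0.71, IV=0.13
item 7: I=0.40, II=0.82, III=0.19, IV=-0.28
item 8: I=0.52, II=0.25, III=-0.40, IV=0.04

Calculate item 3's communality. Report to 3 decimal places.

0.260

h² = (-0.06)² + (-0.21)² + 0.03² + 0.46² = 0.0036 + 0.0441 + 0.0009 + 0.2116 = 0.2602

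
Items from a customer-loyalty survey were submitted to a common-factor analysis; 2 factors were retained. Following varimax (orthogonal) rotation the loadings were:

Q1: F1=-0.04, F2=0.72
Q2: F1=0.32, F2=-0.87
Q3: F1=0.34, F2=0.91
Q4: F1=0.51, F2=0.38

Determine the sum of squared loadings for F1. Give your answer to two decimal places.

SS loadings for F1 = (-0.04)² + 0.32² + 0.34² + 0.51² = 0.0016 + 0.1024 + 0.1156 + 0.2601 = 0.4797

0.48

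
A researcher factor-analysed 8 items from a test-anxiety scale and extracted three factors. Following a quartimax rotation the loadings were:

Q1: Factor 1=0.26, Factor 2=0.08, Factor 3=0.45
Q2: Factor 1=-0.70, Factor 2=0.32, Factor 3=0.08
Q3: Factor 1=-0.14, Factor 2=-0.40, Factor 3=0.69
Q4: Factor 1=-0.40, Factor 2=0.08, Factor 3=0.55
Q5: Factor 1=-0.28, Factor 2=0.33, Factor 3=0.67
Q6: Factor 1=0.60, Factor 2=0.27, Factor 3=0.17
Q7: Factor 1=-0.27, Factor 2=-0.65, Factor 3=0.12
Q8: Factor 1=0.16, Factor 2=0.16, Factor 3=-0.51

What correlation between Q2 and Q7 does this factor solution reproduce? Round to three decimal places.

r̂ = Σ λ_i·λ_j across factors = (-0.70)(-0.27) + (0.32)(-0.65) + (0.08)(0.12)
  = +0.1890 -0.2080 +0.0096 = -0.0094

-0.009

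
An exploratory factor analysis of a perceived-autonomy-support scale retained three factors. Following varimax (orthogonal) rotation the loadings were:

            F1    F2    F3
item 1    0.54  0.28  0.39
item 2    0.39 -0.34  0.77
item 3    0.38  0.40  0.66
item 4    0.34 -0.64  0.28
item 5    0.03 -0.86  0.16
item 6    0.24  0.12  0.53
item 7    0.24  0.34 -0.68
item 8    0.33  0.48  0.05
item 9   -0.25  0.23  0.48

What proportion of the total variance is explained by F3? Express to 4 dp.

0.2512

SS loadings for F3 = 0.39² + 0.77² + 0.66² + 0.28² + 0.16² + 0.53² + (-0.68)² + 0.05² + 0.48² = 2.2608
Proportion of variance = 2.2608 / 9 = 0.2512.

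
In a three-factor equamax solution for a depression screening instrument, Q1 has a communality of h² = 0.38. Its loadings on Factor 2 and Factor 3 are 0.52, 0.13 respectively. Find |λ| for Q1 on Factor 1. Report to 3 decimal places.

0.304

Under orthogonal rotation h² = Σλ², so λ_Factor 1² = h² − (0.2873) = 0.38 − 0.2873 = 0.0927.
|λ| = √0.0927 = 0.3045.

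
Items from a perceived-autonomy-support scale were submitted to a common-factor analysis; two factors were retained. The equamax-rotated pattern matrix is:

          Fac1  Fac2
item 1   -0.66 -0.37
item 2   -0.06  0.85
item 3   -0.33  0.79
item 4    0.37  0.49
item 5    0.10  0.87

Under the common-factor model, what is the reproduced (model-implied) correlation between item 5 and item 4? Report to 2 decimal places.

r̂ = Σ λ_i·λ_j across factors = (0.10)(0.37) + (0.87)(0.49)
  = +0.0370 +0.4263 = 0.4633

0.46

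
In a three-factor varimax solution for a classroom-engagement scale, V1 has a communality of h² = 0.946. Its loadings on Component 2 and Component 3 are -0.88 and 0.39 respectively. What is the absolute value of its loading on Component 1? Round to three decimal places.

Under orthogonal rotation h² = Σλ², so λ_Component 1² = h² − (0.9265) = 0.946 − 0.9265 = 0.0195.
|λ| = √0.0195 = 0.1396.

0.140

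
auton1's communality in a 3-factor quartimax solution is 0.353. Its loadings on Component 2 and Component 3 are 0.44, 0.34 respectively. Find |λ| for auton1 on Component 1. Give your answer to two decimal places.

0.21

Under orthogonal rotation h² = Σλ², so λ_Component 1² = h² − (0.3092) = 0.353 − 0.3092 = 0.0438.
|λ| = √0.0438 = 0.2093.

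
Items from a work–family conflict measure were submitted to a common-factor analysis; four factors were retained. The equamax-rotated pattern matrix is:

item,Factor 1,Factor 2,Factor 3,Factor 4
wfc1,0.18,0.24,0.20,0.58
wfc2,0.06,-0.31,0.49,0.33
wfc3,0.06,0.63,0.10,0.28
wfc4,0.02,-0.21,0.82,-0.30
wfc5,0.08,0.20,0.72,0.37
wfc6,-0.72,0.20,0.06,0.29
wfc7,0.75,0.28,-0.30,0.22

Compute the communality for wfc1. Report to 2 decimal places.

0.47

h² = 0.18² + 0.24² + 0.20² + 0.58² = 0.0324 + 0.0576 + 0.0400 + 0.3364 = 0.4664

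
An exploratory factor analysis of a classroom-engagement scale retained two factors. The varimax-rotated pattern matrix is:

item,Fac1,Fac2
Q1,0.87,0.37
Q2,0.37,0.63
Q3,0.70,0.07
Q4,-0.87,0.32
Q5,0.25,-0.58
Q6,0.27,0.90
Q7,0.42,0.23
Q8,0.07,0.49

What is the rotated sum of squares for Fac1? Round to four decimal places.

2.4574

SS loadings for Fac1 = 0.87² + 0.37² + 0.70² + (-0.87)² + 0.25² + 0.27² + 0.42² + 0.07² = 0.7569 + 0.1369 + 0.4900 + 0.7569 + 0.0625 + 0.0729 + 0.1764 + 0.0049 = 2.4574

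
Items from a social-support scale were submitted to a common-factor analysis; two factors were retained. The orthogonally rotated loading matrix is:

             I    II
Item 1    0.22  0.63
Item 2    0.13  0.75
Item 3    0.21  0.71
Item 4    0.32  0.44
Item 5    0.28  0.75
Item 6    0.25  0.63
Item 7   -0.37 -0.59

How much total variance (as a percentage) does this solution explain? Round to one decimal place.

49.3%

Communalities: 0.4453, 0.5794, 0.5482, 0.2960, 0.6409, 0.4594, 0.4850; Σh² = 3.4542.
Total variance with 7 standardized items is 7, so the solution explains 3.4542/7 = 0.4935 = 49.35%.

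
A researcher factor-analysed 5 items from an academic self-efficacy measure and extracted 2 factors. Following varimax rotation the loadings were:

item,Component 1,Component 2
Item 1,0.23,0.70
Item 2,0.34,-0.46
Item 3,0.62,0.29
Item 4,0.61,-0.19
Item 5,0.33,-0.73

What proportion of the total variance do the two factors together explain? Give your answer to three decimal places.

0.478

Communalities: 0.5429, 0.3272, 0.4685, 0.4082, 0.6418; Σh² = 2.3886.
Total variance with 5 standardized items is 5, so the solution explains 2.3886/5 = 0.4777.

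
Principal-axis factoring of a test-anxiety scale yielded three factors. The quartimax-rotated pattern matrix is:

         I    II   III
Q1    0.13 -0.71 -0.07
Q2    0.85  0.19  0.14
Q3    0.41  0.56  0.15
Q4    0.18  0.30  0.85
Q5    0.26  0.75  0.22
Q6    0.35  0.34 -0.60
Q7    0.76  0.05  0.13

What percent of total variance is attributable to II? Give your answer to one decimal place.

SS loadings for II = (-0.71)² + 0.19² + 0.56² + 0.30² + 0.75² + 0.34² + 0.05² = 1.6244
With 7 standardized items, total variance = 7. Proportion = 1.6244/7 = 0.2321 → 23.21%.

23.2%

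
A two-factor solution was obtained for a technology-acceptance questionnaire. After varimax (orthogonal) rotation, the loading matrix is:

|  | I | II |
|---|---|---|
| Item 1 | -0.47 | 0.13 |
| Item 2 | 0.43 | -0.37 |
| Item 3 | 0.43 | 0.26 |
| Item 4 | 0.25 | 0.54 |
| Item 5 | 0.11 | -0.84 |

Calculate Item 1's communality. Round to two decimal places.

0.24

h² = (-0.47)² + 0.13² = 0.2209 + 0.0169 = 0.2378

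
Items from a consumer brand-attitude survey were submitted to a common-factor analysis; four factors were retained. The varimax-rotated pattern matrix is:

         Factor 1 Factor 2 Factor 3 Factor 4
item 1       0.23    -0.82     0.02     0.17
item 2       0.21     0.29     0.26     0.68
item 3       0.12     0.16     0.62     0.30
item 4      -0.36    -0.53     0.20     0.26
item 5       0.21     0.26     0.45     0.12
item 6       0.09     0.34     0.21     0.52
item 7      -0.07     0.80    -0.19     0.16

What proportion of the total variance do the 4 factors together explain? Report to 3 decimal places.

Communalities: 0.7546, 0.6582, 0.5144, 0.5181, 0.3286, 0.4382, 0.7066; Σh² = 3.9187.
Total variance with 7 standardized items is 7, so the solution explains 3.9187/7 = 0.5598.

0.560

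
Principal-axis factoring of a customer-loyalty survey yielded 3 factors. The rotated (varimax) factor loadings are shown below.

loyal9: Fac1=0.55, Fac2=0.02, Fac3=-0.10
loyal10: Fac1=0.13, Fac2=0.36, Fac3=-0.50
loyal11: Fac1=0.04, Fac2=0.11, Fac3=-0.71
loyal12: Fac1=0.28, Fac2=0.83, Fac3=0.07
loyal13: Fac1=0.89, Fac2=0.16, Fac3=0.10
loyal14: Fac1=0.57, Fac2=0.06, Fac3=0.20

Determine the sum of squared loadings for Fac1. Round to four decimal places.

1.5164

SS loadings for Fac1 = 0.55² + 0.13² + 0.04² + 0.28² + 0.89² + 0.57² = 0.3025 + 0.0169 + 0.0016 + 0.0784 + 0.7921 + 0.3249 = 1.5164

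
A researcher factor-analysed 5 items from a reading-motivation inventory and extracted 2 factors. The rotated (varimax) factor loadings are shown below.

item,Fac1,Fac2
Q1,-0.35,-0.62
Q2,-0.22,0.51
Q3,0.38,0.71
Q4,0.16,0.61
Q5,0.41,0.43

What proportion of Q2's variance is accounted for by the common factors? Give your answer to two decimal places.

0.31

h² = (-0.22)² + 0.51² = 0.0484 + 0.2601 = 0.3085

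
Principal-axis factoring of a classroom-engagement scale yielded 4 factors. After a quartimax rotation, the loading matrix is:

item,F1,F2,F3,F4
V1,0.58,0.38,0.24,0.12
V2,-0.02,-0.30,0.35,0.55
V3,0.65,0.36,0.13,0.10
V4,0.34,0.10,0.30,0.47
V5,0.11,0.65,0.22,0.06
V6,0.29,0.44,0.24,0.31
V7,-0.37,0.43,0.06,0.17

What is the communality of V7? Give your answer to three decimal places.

0.354

h² = (-0.37)² + 0.43² + 0.06² + 0.17² = 0.1369 + 0.1849 + 0.0036 + 0.0289 = 0.3543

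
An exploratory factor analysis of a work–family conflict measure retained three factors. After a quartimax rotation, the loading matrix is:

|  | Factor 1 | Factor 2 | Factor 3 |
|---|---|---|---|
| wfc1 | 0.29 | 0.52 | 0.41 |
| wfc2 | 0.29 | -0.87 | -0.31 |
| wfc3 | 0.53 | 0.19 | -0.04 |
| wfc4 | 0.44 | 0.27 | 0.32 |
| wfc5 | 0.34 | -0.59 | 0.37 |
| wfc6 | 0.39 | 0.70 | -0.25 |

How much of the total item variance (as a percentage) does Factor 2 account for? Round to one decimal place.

SS loadings for Factor 2 = 0.52² + (-0.87)² + 0.19² + 0.27² + (-0.59)² + 0.70² = 1.9744
With 6 standardized items, total variance = 6. Proportion = 1.9744/6 = 0.3291 → 32.91%.

32.9%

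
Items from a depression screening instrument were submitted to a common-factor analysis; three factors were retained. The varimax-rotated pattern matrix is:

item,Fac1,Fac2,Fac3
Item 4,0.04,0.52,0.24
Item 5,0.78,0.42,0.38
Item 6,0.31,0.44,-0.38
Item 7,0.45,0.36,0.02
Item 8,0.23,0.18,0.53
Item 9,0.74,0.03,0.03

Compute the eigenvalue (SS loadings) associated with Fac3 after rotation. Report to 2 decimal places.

SS loadings for Fac3 = 0.24² + 0.38² + (-0.38)² + 0.02² + 0.53² + 0.03² = 0.0576 + 0.1444 + 0.1444 + 0.0004 + 0.2809 + 0.0009 = 0.6286

0.63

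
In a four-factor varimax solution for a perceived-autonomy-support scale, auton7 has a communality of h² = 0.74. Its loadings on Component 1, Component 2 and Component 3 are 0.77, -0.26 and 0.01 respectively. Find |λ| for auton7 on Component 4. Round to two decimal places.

0.28

Under orthogonal rotation h² = Σλ², so λ_Component 4² = h² − (0.6606) = 0.74 − 0.6606 = 0.0794.
|λ| = √0.0794 = 0.2818.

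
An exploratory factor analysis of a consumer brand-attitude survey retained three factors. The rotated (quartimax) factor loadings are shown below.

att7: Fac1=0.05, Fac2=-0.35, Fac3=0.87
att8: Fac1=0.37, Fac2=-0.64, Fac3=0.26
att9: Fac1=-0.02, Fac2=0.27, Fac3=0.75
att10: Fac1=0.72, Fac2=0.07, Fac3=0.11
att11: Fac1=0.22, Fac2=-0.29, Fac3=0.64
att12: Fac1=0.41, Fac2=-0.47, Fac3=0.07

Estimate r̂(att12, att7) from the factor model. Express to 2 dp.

0.25

r̂ = Σ λ_i·λ_j across factors = (0.41)(0.05) + (-0.47)(-0.35) + (0.07)(0.87)
  = +0.0205 +0.1645 +0.0609 = 0.2459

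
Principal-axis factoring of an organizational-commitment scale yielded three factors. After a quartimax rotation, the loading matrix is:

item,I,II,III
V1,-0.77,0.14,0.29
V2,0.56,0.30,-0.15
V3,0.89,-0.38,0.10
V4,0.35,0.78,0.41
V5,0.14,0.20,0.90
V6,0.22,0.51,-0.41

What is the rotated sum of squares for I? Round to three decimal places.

1.889

SS loadings for I = (-0.77)² + 0.56² + 0.89² + 0.35² + 0.14² + 0.22² = 0.5929 + 0.3136 + 0.7921 + 0.1225 + 0.0196 + 0.0484 = 1.8891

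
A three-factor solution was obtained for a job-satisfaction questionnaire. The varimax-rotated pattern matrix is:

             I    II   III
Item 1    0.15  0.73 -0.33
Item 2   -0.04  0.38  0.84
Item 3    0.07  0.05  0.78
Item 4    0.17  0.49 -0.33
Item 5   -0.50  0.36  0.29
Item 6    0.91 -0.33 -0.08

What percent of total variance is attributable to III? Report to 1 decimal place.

27.0%

SS loadings for III = (-0.33)² + 0.84² + 0.78² + (-0.33)² + 0.29² + (-0.08)² = 1.6223
With 6 standardized items, total variance = 6. Proportion = 1.6223/6 = 0.2704 → 27.04%.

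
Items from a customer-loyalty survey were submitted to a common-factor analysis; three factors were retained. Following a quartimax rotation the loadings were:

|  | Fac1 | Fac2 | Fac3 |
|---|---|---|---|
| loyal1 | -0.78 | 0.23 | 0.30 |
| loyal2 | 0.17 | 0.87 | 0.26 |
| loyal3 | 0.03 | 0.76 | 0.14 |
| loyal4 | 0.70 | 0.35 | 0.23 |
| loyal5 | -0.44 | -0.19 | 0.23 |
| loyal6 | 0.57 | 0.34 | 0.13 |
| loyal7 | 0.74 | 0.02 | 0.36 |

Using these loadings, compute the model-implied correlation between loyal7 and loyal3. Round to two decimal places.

r̂ = Σ λ_i·λ_j across factors = (0.74)(0.03) + (0.02)(0.76) + (0.36)(0.14)
  = +0.0222 +0.0152 +0.0504 = 0.0878

0.09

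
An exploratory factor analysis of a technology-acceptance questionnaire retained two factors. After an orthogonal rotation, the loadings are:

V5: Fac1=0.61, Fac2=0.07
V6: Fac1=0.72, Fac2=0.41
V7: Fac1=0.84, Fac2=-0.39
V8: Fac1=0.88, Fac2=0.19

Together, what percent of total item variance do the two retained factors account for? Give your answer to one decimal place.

68.3%

SS loadings by factor: 2.3705, 0.3612; total = 2.7317.
Total variance with 4 standardized items is 4, so the solution explains 2.7317/4 = 0.6829 = 68.29%.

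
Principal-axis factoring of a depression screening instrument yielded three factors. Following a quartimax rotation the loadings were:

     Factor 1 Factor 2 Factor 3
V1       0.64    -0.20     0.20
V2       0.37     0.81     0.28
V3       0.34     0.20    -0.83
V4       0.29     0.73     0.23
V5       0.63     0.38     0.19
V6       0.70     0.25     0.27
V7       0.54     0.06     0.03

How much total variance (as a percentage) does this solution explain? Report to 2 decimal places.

SS loadings by factor: 1.9247, 1.4795, 0.9701; total = 4.3743.
Total variance with 7 standardized items is 7, so the solution explains 4.3743/7 = 0.6249 = 62.49%.

62.49%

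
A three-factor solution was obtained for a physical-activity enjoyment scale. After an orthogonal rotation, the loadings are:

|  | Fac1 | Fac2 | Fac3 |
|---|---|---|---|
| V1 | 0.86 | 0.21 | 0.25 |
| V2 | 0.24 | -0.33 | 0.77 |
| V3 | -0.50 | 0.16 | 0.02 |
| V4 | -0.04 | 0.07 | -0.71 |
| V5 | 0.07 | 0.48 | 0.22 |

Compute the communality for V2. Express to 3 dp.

0.759

h² = 0.24² + (-0.33)² + 0.77² = 0.0576 + 0.1089 + 0.5929 = 0.7594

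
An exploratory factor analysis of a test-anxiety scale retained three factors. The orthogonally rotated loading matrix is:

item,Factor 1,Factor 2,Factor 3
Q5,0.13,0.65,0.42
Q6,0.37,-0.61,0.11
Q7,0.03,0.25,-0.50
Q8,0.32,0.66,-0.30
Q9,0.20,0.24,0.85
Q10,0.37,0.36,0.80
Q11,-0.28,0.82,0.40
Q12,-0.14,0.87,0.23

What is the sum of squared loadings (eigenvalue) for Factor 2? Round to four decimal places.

2.9092

SS loadings for Factor 2 = 0.65² + (-0.61)² + 0.25² + 0.66² + 0.24² + 0.36² + 0.82² + 0.87² = 0.4225 + 0.3721 + 0.0625 + 0.4356 + 0.0576 + 0.1296 + 0.6724 + 0.7569 = 2.9092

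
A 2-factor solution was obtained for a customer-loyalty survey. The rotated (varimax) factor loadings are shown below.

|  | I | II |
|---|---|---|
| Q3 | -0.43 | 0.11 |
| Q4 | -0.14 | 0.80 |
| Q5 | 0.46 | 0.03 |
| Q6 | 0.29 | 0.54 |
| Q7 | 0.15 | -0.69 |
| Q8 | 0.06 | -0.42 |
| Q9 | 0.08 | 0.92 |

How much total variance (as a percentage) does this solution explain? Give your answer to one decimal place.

Communalities: 0.1970, 0.6596, 0.2125, 0.3757, 0.4986, 0.1800, 0.8528; Σh² = 2.9762.
Total variance with 7 standardized items is 7, so the solution explains 2.9762/7 = 0.4252 = 42.52%.

42.5%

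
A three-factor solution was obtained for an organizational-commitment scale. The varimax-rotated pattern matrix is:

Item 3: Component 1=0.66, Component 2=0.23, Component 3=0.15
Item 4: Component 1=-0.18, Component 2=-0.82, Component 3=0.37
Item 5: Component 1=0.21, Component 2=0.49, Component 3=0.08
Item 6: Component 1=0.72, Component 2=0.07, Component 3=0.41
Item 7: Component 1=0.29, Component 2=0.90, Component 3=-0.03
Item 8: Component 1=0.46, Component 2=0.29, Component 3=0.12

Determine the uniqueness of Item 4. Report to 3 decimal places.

h² = (-0.18)² + (-0.82)² + 0.37² = 0.0324 + 0.6724 + 0.1369 = 0.8417
Uniqueness u² = 1 − h² = 1 − 0.8417 = 0.1583

0.158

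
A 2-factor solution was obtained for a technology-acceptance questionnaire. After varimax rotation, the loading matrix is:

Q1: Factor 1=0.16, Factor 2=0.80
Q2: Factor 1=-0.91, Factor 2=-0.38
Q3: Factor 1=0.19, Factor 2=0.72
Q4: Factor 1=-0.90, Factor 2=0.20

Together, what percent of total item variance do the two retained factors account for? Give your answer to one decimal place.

SS loadings by factor: 1.6998, 1.3428; total = 3.0426.
Total variance with 4 standardized items is 4, so the solution explains 3.0426/4 = 0.7607 = 76.06%.

76.1%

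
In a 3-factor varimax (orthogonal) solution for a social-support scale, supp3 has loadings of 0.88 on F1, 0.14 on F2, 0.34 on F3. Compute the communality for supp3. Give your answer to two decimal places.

0.91

h² = 0.88² + 0.14² + 0.34² = 0.7744 + 0.0196 + 0.1156 = 0.9096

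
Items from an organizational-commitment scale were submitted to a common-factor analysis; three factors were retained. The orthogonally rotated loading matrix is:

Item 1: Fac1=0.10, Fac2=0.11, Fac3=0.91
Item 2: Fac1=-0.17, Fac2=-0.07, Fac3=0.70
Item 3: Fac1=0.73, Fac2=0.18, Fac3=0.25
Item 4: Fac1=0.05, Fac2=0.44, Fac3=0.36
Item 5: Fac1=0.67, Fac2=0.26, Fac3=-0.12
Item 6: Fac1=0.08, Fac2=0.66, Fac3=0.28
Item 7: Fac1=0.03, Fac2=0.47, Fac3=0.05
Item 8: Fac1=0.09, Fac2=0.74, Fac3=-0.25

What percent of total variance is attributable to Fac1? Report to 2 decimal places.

12.98%

SS loadings for Fac1 = 0.10² + (-0.17)² + 0.73² + 0.05² + 0.67² + 0.08² + 0.03² + 0.09² = 1.0386
With 8 standardized items, total variance = 8. Proportion = 1.0386/8 = 0.1298 → 12.98%.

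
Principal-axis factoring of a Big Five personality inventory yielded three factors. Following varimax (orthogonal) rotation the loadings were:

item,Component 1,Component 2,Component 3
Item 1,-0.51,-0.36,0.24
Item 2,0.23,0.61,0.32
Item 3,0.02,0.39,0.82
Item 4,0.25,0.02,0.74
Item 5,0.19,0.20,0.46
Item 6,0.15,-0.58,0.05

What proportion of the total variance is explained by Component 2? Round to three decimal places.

0.172

SS loadings for Component 2 = (-0.36)² + 0.61² + 0.39² + 0.02² + 0.20² + (-0.58)² = 1.0306
Proportion of variance = 1.0306 / 6 = 0.1718.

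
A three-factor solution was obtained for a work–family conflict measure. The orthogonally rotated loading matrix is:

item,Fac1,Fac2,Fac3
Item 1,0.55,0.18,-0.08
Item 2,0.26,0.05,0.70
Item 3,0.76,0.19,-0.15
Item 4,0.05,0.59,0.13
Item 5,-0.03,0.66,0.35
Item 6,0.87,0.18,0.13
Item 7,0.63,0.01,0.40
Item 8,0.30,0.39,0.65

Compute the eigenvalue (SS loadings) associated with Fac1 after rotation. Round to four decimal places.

2.1949

SS loadings for Fac1 = 0.55² + 0.26² + 0.76² + 0.05² + (-0.03)² + 0.87² + 0.63² + 0.30² = 0.3025 + 0.0676 + 0.5776 + 0.0025 + 0.0009 + 0.7569 + 0.3969 + 0.0900 = 2.1949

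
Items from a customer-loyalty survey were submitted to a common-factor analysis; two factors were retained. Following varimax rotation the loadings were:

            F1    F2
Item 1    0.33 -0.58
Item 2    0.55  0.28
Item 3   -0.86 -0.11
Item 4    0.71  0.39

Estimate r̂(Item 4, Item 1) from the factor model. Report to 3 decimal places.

r̂ = Σ λ_i·λ_j across factors = (0.71)(0.33) + (0.39)(-0.58)
  = +0.2343 -0.2262 = 0.0081

0.008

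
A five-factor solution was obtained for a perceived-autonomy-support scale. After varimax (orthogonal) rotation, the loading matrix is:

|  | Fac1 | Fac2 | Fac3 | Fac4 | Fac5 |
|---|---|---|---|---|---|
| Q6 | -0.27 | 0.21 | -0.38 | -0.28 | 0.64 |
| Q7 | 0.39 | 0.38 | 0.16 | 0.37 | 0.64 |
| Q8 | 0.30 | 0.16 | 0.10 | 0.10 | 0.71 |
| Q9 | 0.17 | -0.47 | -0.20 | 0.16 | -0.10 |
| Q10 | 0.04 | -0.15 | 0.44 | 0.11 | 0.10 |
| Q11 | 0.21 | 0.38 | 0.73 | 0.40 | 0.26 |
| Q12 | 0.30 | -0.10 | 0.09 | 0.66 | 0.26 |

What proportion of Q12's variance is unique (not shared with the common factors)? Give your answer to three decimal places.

0.389

h² = 0.30² + (-0.10)² + 0.09² + 0.66² + 0.26² = 0.0900 + 0.0100 + 0.0081 + 0.4356 + 0.0676 = 0.6113
Uniqueness u² = 1 − h² = 1 − 0.6113 = 0.3887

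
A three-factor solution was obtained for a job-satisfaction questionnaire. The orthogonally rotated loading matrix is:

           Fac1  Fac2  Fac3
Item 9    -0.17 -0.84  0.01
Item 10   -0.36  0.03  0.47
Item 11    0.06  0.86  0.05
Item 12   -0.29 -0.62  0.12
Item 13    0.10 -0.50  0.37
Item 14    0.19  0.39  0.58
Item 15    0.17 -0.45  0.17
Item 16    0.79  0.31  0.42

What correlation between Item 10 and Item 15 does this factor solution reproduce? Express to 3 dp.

r̂ = Σ λ_i·λ_j across factors = (-0.36)(0.17) + (0.03)(-0.45) + (0.47)(0.17)
  = -0.0612 -0.0135 +0.0799 = 0.0052

0.005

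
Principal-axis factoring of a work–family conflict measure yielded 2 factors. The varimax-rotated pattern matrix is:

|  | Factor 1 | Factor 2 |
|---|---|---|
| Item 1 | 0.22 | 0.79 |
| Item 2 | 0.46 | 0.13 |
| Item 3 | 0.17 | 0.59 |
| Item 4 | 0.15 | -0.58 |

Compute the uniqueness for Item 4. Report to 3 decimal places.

h² = 0.15² + (-0.58)² = 0.0225 + 0.3364 = 0.3589
Uniqueness u² = 1 − h² = 1 − 0.3589 = 0.6411

0.641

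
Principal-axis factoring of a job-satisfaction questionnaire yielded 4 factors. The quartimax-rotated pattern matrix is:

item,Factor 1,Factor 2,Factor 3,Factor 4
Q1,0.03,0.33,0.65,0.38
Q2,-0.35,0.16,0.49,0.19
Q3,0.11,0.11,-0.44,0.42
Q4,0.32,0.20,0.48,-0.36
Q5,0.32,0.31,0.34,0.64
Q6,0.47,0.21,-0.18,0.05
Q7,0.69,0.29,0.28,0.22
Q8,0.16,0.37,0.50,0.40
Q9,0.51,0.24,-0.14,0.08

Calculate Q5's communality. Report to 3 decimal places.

0.724

h² = 0.32² + 0.31² + 0.34² + 0.64² = 0.1024 + 0.0961 + 0.1156 + 0.4096 = 0.7237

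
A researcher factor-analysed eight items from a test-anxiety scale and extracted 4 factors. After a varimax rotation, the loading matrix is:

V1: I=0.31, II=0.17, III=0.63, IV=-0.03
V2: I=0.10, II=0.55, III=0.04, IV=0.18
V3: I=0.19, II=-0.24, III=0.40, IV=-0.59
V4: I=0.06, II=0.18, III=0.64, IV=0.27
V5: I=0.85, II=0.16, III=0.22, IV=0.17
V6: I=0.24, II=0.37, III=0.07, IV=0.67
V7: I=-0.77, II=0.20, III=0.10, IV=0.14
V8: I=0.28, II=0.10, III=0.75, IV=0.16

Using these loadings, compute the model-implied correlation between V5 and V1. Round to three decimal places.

r̂ = Σ λ_i·λ_j across factors = (0.85)(0.31) + (0.16)(0.17) + (0.22)(0.63) + (0.17)(-0.03)
  = +0.2635 +0.0272 +0.1386 -0.0051 = 0.4242

0.424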